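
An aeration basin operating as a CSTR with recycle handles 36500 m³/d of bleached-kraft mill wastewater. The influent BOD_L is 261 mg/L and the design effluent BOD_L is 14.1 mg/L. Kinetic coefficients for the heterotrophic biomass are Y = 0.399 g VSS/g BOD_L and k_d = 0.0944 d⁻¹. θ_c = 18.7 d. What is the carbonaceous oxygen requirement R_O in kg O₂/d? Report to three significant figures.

R_O ≈ 7170 kg O₂/d

Observed yield with endogenous decay: Y_obs = Y / (1 + k_d·θ_c) = 0.399 / (1 + 0.0944 × 18.7) = 0.399 / 2.765 = 0.1443 g VSS/g BOD_L.
Substrate removed = Q·(S₀ − S) = 36500 m³/d × (261 − 14.1) g/m³ = 9.01×10^6 g/d = 9012 kg/d.
Biomass synthesised: P_X = Y_obs × 9012 = 1300 kg VSS/d.
R_O = Q·(S₀ − S) − 1.42·P_X = 9012 − 1.42 × 1300 = 7165 kg O₂/d.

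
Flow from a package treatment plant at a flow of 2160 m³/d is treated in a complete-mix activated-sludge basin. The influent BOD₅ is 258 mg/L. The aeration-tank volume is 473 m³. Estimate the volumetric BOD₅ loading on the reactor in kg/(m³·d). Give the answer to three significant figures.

L_v ≈ 1.18 kg BOD₅/(m³·d)

L_v = Q S₀ / V = 2160 × 258 × 10⁻³ / 473.0 = 1.178 kg/(m³·d).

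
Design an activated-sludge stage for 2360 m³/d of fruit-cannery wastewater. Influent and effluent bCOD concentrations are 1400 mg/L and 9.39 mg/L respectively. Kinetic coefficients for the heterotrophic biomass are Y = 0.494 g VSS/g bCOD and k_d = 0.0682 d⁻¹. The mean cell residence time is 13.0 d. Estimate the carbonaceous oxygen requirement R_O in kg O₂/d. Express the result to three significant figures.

Observed yield with endogenous decay: Y_obs = Y / (1 + k_d·θ_c) = 0.494 / (1 + 0.0682 × 13.0) = 0.494 / 1.887 = 0.2618 g VSS/g bCOD.
Q·(S₀ − S) = 2360 × (1400 − 9.39) × 10⁻³ = 3282 kg/d removed.
Biomass synthesised: P_X = Y_obs × 3282 = 859.3 kg VSS/d.
R_O = Q·(S₀ − S) − 1.42·P_X = 3282 − 1.42 × 859.3 = 2062 kg O₂/d.

R_O ≈ 2060 kg O₂/d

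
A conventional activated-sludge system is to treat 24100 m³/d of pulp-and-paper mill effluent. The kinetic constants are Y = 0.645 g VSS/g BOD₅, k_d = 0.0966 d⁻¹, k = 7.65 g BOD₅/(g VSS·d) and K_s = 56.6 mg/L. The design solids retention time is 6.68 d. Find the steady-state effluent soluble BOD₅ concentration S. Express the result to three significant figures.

S ≈ 2.97 mg/L

Effluent substrate depends only on kinetics and SRT: S = K_s(1 + k_d θ_c) / [θ_c(Yk − k_d) − 1] = 56.6 × (1 + 0.0966 × 6.68) / [6.68 × (0.645 × 7.65 − 0.0966) − 1] = 93.12 / 31.32 = 2.974 mg/L.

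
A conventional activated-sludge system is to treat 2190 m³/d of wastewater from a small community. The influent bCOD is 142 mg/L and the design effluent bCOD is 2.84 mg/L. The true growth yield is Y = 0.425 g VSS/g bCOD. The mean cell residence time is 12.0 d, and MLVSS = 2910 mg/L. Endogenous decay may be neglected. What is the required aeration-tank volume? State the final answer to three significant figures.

With k_d = 0 the design equation reduces to V = Y Q (S₀−S) θ_c / X = 0.425 × 2190 × (142 − 2.84) × 12.0 / 2910 = 534.1 m³.

V ≈ 534 m³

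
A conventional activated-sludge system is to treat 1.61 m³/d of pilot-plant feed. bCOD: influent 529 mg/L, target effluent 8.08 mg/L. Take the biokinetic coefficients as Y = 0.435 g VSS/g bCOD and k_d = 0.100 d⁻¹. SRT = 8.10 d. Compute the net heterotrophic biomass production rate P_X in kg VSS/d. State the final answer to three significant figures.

P_X ≈ 0.202 kg VSS/d

Correct the yield for decay: Y_obs = Y/(1 + k_d θ_c) = 0.435 / (1 + 0.100 × 8.10) = 0.435 / 1.810 = 0.2403.
Mass of bCOD removed per day: Q(S₀ − S) = 1.61 × 520.9 g/m³ = 0.8387 kg/d.
P_X = Y_obs · Q(S₀ − S) = 0.2403 × 0.8387 = 0.2016 kg VSS/d.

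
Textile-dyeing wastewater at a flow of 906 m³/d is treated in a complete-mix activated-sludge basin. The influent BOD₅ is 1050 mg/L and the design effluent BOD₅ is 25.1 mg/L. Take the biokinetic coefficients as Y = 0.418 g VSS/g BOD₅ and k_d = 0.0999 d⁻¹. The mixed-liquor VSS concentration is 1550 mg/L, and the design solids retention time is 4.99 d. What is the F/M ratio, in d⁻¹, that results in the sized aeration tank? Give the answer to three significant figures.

F/M ≈ 0.736 d⁻¹

Rearranging the biomass balance for a CMAS with decay, V = Y·Q·ΔS·θ_c / [X·(1+k_d θ_c)] = 0.418 × 906 × (1050 − 25.1) × 4.99 / [1550 × (1 + 0.0999 × 4.99)] = 1.94×10^6 / 2323 = 833.9 m³.
F/M = Q·S₀ / (V·X) = 906 × 1050 / (833.9 × 1550) = 0.7360 g BOD₅·(g VSS·d)⁻¹.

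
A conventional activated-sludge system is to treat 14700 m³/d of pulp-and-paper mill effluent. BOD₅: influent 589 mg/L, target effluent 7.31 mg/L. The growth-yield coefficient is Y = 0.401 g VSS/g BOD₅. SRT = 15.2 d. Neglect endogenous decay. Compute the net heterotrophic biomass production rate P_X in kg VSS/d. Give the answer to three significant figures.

No decay correction is needed, so Y_obs = Y = 0.401.
Q·(S₀ − S) = 14700 × (589 − 7.31) × 10⁻³ = 8551 kg/d removed.
P_X = Y_obs · Q(S₀ − S) = 0.4010 × 8551 = 3429 kg VSS/d.

P_X ≈ 3430 kg VSS/d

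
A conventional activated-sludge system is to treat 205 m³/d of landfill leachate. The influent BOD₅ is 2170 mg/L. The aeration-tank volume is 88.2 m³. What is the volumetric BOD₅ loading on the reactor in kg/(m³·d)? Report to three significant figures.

L_v ≈ 5.04 kg BOD₅/(m³·d)

Volumetric loading L_v = Q·S₀ / V = 205 × 2170 g/m³ / 88.20 m³ = 5044 g/(m³·d) = 5.044 kg BOD₅/(m³·d).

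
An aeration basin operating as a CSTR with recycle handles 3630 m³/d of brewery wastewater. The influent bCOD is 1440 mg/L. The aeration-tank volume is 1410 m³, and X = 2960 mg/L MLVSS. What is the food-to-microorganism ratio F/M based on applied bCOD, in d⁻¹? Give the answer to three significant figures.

F/M ≈ 1.25 d⁻¹

F/M = Q·S₀ / (V·X) = 3630 × 1440 / (1410 × 2960) = 1.252 g bCOD·(g VSS·d)⁻¹.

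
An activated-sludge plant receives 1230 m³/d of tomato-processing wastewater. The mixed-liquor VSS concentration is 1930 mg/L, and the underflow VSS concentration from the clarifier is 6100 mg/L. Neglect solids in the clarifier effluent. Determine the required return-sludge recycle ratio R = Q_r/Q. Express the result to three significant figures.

R ≈ 0.463

R = Q_r/Q = X/(X_r − X) = 1930 / (6100 − 1930) = 0.4628.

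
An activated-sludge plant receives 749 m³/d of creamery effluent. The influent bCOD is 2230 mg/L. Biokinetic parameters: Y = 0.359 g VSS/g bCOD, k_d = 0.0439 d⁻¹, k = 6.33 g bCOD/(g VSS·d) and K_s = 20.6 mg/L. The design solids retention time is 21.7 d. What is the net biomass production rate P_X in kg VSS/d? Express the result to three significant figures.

P_X ≈ 307 kg VSS/d

Effluent substrate depends only on kinetics and SRT: S = K_s(1 + k_d θ_c) / [θ_c(Yk − k_d) − 1] = 20.6 × (1 + 0.0439 × 21.7) / [21.7 × (0.359 × 6.33 − 0.0439) − 1] = 40.22 / 47.36 = 0.8493 mg/L.
The observed yield is Y_obs = Y/(1 + k_d·θ_c) = 0.359 / (1 + 0.0439 × 21.7) = 0.359 / 1.953 = 0.1839 g VSS per g bCOD removed.
ΔS = 2230 − 0.849 = 2229 mg/L, so the substrate removal rate is 749 × 2229/1000 = 1670 kg bCOD/d.
P_X = Y_obs · Q(S₀ − S) = 0.1839 × 1670 = 307.0 kg VSS/d.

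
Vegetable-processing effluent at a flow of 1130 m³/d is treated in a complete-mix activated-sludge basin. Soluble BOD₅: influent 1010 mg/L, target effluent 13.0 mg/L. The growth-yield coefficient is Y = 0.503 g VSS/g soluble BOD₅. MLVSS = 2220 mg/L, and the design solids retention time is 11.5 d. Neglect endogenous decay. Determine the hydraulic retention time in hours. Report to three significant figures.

With k_d = 0 the design equation reduces to V = Y Q (S₀−S) θ_c / X = 0.503 × 1130 × (1010 − 13.0) × 11.5 / 2220 = 2936 m³.
τ = V/Q = 2936/1130 = 2.598 d, or 62.35 h.

τ ≈ 62.3 h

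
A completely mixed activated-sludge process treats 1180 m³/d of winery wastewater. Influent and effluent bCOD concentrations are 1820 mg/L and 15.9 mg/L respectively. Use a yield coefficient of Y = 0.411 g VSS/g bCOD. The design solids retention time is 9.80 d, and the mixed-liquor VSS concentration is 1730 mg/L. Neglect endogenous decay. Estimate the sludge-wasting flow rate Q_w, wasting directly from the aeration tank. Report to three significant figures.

V·X = Y·Q·ΔS·θ_c gives V = 0.411 × 1180 × (1820 − 15.9) × 9.80 / 1730 = 4956 m³.
With mixed-liquor wasting, θ_c = V/Q_w, so Q_w = V/θ_c = 4956/9.80 = 505.8 m³/d.

Q_w ≈ 506 m³/d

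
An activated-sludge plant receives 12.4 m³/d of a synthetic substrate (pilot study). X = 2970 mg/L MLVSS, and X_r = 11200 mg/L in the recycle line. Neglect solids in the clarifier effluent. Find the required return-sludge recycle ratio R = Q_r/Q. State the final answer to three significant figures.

R = Q_r/Q = X/(X_r − X) = 2970 / (11200 − 2970) = 0.3609.

R ≈ 0.361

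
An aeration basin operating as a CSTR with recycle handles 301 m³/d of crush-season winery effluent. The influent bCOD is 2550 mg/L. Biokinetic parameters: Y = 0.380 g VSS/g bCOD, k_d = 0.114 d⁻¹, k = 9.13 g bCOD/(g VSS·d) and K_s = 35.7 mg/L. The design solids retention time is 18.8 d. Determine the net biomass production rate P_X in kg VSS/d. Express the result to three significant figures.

P_X ≈ 92.7 kg VSS/d

Effluent substrate depends only on kinetics and SRT: S = K_s(1 + k_d θ_c) / [θ_c(Yk − k_d) − 1] = 35.7 × (1 + 0.114 × 18.8) / [18.8 × (0.380 × 9.13 − 0.114) − 1] = 112.2 / 62.08 = 1.807 mg/L.
Correct the yield for decay: Y_obs = Y/(1 + k_d θ_c) = 0.380 / (1 + 0.114 × 18.8) = 0.380 / 3.143 = 0.1209.
ΔS = 2550 − 1.81 = 2548 mg/L, so the substrate removal rate is 301 × 2548/1000 = 767.0 kg bCOD/d.
Biomass produced: P_X = Y_obs·Q·ΔS = 0.1209 × 767.0 ≈ 92.73 kg VSS/d.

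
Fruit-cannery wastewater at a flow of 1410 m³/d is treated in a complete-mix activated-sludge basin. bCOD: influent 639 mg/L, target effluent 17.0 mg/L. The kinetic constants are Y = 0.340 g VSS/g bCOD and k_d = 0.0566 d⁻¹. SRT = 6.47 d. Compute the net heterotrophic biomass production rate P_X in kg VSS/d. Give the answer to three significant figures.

The observed yield is Y_obs = Y/(1 + k_d·θ_c) = 0.340 / (1 + 0.0566 × 6.47) = 0.340 / 1.366 = 0.2489 g VSS per g bCOD removed.
Substrate removed = Q·(S₀ − S) = 1410 m³/d × (639 − 17.0) g/m³ = 8.77×10^5 g/d = 877.0 kg/d.
P_X = Y_obs · Q(S₀ − S) = 0.2489 × 877.0 = 218.3 kg VSS/d.

P_X ≈ 218 kg VSS/d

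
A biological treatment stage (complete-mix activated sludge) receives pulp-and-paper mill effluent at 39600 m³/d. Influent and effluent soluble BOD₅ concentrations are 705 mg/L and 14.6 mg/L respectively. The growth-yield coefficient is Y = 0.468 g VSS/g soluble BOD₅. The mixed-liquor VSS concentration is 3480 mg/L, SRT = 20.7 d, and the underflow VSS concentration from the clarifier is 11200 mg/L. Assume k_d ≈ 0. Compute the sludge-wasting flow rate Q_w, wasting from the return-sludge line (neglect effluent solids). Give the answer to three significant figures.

Q_w ≈ 1140 m³/d

Biomass mass balance (decay neglected): V·X = Y·Q·(S₀ − S)·θ_c, so V = 0.468 × 39600 × (705 − 14.6) × 20.7 / 3480 = 76108 m³.
Q_w = (V·X)/(θ_c X_r) = 76108 × 3480 / (20.7 × 11200) = 1142 m³/d.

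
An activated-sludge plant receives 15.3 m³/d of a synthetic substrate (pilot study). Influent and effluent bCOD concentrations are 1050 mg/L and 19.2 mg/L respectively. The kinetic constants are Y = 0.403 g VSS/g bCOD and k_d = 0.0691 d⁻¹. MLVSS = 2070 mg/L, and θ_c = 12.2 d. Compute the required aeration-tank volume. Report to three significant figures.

Steady-state biomass mass balance: V·X·(1 + k_d·θ_c) = Y·Q·(S₀ − S)·θ_c, so V = 0.403 × 15.3 × (1050 − 19.2) × 12.2 / [2070 × (1 + 0.0691 × 12.2)] = 7.75×10^4 / 3815 = 20.32 m³.

V ≈ 20.3 m³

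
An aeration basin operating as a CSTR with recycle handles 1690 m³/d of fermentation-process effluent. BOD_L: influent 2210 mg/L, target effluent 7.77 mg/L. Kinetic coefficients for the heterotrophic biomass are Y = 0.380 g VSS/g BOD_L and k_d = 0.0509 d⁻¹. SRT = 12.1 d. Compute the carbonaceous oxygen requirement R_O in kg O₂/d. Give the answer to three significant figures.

R_O ≈ 2480 kg O₂/d

The observed yield is Y_obs = Y/(1 + k_d·θ_c) = 0.380 / (1 + 0.0509 × 12.1) = 0.380 / 1.616 = 0.2352 g VSS per g BOD_L removed.
Mass of BOD_L removed per day: Q(S₀ − S) = 1690 × 2202 g/m³ = 3722 kg/d.
Biomass synthesised: P_X = Y_obs × 3722 = 875.2 kg VSS/d.
R_O = Q·ΔS − 1.42 P_X = 3722 − 1243 = 2479 kg O₂/d.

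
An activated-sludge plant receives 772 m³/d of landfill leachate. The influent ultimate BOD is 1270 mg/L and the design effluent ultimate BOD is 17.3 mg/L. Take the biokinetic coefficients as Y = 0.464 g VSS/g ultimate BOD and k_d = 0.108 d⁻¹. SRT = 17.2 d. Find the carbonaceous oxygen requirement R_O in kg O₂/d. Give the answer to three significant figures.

R_O ≈ 744 kg O₂/d

Y_obs = Y / (1 + k_d θ_c) = 0.464 / (1 + 0.108 × 17.2) = 0.464 / 2.858 = 0.1624.
ΔS = 1270 − 17.3 = 1253 mg/L, so the substrate removal rate is 772 × 1253/1000 = 967.1 kg ultimate BOD/d.
Net sludge production P_X = 0.1624 × 967.1 = 157.0 kg VSS/d.
R_O = Q·(S₀ − S) − 1.42·P_X = 967.1 − 1.42 × 157.0 = 744.1 kg O₂/d.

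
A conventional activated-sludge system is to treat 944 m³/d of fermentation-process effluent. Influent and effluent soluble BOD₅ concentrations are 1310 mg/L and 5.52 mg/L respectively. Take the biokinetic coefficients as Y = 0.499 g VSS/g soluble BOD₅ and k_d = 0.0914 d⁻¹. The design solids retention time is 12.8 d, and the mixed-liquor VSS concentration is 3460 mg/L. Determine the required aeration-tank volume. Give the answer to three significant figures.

Rearranging the biomass balance for a CMAS with decay, V = Y·Q·ΔS·θ_c / [X·(1+k_d θ_c)] = 0.499 × 944 × (1310 − 5.52) × 12.8 / [3460 × (1 + 0.0914 × 12.8)] = 7.87×10^6 / 7508 = 1048 m³.

V ≈ 1050 m³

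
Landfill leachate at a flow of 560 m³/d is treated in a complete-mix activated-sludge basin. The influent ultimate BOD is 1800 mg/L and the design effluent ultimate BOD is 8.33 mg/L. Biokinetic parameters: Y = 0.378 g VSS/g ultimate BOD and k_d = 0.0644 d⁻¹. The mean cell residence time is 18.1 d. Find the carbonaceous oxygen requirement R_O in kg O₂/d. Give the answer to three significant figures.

R_O ≈ 755 kg O₂/d

Y_obs = Y / (1 + k_d θ_c) = 0.378 / (1 + 0.0644 × 18.1) = 0.378 / 2.166 = 0.1745.
ΔS = 1800 − 8.33 = 1792 mg/L, so the substrate removal rate is 560 × 1792/1000 = 1003 kg ultimate BOD/d.
Biomass synthesised: P_X = Y_obs × 1003 = 175.1 kg VSS/d.
R_O = Q·ΔS − 1.42 P_X = 1003 − 248.7 = 754.7 kg O₂/d.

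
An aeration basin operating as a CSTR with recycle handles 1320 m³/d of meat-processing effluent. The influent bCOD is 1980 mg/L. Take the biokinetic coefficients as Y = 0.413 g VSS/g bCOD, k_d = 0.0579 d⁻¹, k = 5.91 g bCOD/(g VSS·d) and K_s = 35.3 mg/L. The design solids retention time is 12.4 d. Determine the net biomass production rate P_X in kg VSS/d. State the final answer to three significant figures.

P_X ≈ 628 kg VSS/d

For a completely mixed reactor with recycle the Lawrence–McCarty relation gives S = K_s·(1 + k_d·θ_c) / [θ_c·(Y·k − k_d) − 1] = 35.3 × (1 + 0.0579 × 12.4) / [12.4 × (0.413 × 5.91 − 0.0579) − 1] = 60.64 / 28.55 = 2.124 mg/L.
Correct the yield for decay: Y_obs = Y/(1 + k_d θ_c) = 0.413 / (1 + 0.0579 × 12.4) = 0.413 / 1.718 = 0.2404.
Mass of bCOD removed per day: Q(S₀ − S) = 1320 × 1978 g/m³ = 2611 kg/d.
P_X = Y_obs · Q(S₀ − S) = 0.2404 × 2611 = 627.6 kg VSS/d.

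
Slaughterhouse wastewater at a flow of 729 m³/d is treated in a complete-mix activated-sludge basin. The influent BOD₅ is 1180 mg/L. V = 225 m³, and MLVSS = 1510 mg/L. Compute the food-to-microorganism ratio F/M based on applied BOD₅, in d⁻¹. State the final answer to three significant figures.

F/M ≈ 2.53 d⁻¹

Food-to-microorganism ratio F/M = Q S₀ / (V X) = 729 × 1180 / (225.0 × 1510) = 2.532 d⁻¹.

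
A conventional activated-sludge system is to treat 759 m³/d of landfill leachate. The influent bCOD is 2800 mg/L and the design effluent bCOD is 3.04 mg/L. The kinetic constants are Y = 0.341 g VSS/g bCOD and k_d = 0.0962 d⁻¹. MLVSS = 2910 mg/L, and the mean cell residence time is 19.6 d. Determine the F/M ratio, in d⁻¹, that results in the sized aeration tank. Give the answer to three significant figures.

Rearranging the biomass balance for a CMAS with decay, V = Y·Q·ΔS·θ_c / [X·(1+k_d θ_c)] = 0.341 × 759 × (2800 − 3.04) × 19.6 / [2910 × (1 + 0.0962 × 19.6)] = 1.42×10^7 / 8397 = 1690 m³.
F/M = applied load / biomass = Q·S₀/(V·X) = 759 × 2800 / (1690 × 2910) = 0.4322 d⁻¹.

F/M ≈ 0.432 d⁻¹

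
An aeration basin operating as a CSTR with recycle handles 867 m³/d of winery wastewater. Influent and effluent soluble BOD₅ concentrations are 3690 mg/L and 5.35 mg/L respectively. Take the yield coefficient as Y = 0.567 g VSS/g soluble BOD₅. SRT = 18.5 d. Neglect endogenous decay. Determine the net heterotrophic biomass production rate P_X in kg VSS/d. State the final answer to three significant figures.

With endogenous decay neglected, the observed yield equals the true yield: Y_obs = Y = 0.567 g VSS/g soluble BOD₅.
Q·(S₀ − S) = 867 × (3690 − 5.35) × 10⁻³ = 3195 kg/d removed.
So the net sludge growth is P_X = 0.5670 × 3195 = 1811 kg VSS/d.

P_X ≈ 1810 kg VSS/d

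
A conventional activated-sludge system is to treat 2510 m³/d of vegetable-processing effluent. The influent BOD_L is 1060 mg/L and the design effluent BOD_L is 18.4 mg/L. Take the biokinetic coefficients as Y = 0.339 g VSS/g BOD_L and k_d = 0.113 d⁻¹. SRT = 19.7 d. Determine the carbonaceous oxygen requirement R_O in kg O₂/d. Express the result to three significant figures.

R_O ≈ 2220 kg O₂/d

The observed yield is Y_obs = Y/(1 + k_d·θ_c) = 0.339 / (1 + 0.113 × 19.7) = 0.339 / 3.226 = 0.1051 g VSS per g BOD_L removed.
Mass of BOD_L removed per day: Q(S₀ − S) = 2510 × 1042 g/m³ = 2614 kg/d.
Biomass synthesised: P_X = Y_obs × 2614 = 274.7 kg VSS/d.
R_O = Q·(S₀ − S) − 1.42·P_X = 2614 − 1.42 × 274.7 = 2224 kg O₂/d.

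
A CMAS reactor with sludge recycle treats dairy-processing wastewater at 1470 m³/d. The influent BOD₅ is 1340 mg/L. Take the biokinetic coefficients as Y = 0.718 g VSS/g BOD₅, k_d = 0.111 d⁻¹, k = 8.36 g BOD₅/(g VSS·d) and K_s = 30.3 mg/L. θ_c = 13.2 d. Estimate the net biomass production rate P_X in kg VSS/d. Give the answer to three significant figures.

From the Monod/SRT balance for a CMAS, S = K_s·(1+k_d θ_c)/[θ_c·(Y k − k_d) − 1] = 30.3 × (1 + 0.111 × 13.2) / [13.2 × (0.718 × 8.36 − 0.111) − 1] = 74.70 / 76.77 = 0.9730 mg/L.
Correct the yield for decay: Y_obs = Y/(1 + k_d θ_c) = 0.718 / (1 + 0.111 × 13.2) = 0.718 / 2.465 = 0.2913.
ΔS = 1340 − 0.973 = 1339 mg/L, so the substrate removal rate is 1470 × 1339/1000 = 1968 kg BOD₅/d.
Biomass produced: P_X = Y_obs·Q·ΔS = 0.2913 × 1968 ≈ 573.3 kg VSS/d.

P_X ≈ 573 kg VSS/d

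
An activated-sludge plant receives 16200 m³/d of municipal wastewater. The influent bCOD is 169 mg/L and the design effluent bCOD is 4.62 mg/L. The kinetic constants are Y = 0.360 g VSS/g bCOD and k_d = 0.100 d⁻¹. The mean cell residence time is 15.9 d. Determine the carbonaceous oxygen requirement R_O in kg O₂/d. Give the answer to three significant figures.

R_O ≈ 2140 kg O₂/d

Observed yield with endogenous decay: Y_obs = Y / (1 + k_d·θ_c) = 0.360 / (1 + 0.100 × 15.9) = 0.360 / 2.590 = 0.1390 g VSS/g bCOD.
Substrate removed = Q·(S₀ − S) = 16200 m³/d × (169 − 4.62) g/m³ = 2.66×10^6 g/d = 2663 kg/d.
P_X = Y_obs·Q·(S₀ − S) = 0.1390 × 2663 = 370.1 kg VSS/d.
R_O = Q·ΔS − 1.42 P_X = 2663 − 525.6 = 2137 kg O₂/d.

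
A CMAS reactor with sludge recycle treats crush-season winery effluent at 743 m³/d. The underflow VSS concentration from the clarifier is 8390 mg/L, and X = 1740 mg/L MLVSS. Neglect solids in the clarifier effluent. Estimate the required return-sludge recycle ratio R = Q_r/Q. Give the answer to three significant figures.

R ≈ 0.262

Mass balance around the secondary clarifier (neglecting effluent solids): R = X / (X_r − X) = 1740 / (8390 − 1740) = 0.2617.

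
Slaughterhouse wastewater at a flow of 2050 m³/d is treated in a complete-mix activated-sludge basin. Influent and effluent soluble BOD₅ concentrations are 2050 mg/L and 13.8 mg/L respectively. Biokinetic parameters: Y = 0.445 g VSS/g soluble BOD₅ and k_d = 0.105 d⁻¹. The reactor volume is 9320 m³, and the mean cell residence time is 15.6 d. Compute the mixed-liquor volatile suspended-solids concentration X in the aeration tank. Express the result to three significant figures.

From V·X·(1 + k_d·θ_c) = Y·Q·(S₀ − S)·θ_c: X = 0.445 × 2050 × (2050 − 13.8) × 15.6 / [9320 × (1 + 0.105 × 15.6)] = 1179 mg/L.

X ≈ 1180 mg/L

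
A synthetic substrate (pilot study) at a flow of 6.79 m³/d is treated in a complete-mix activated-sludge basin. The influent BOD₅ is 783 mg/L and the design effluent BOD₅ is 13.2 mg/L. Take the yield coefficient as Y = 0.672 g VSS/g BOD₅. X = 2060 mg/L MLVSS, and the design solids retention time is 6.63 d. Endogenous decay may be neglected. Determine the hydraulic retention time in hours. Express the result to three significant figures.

V·X = Y·Q·ΔS·θ_c gives V = 0.672 × 6.79 × (783 − 13.2) × 6.63 / 2060 = 11.30 m³.
HRT = V/Q = 11.30 m³ / 6.79 m³·d⁻¹ = 1.665 d × 24 = 39.96 h.

τ ≈ 40.0 h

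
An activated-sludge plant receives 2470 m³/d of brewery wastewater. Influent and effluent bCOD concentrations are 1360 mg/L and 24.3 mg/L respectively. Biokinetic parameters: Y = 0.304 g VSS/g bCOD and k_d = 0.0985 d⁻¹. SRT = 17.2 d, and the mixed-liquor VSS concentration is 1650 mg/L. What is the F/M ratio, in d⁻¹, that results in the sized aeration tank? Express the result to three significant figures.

Steady-state biomass mass balance: V·X·(1 + k_d·θ_c) = Y·Q·(S₀ − S)·θ_c, so V = 0.304 × 2470 × (1360 − 24.3) × 17.2 / [1650 × (1 + 0.0985 × 17.2)] = 1.73×10^7 / 4445 = 3881 m³.
Food-to-microorganism ratio F/M = Q S₀ / (V X) = 2470 × 1360 / (3881 × 1650) = 0.5246 d⁻¹.

F/M ≈ 0.525 d⁻¹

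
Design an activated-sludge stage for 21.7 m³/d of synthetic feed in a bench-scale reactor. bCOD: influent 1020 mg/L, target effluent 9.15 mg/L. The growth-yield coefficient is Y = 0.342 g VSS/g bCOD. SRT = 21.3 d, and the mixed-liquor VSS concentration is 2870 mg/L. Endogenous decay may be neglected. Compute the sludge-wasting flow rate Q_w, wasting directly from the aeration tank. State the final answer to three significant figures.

Q_w ≈ 2.61 m³/d

With k_d = 0 the design equation reduces to V = Y Q (S₀−S) θ_c / X = 0.342 × 21.7 × (1020 − 9.15) × 21.3 / 2870 = 55.68 m³.
Wasting from the aeration tank: Q_w = V / θ_c = 55.68 / 21.3 = 2.614 m³/d.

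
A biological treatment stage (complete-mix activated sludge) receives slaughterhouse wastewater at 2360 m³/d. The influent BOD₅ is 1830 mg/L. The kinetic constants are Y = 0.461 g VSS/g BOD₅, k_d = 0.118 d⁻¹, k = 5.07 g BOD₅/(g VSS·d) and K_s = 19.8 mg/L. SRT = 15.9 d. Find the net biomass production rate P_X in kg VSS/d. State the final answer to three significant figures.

Effluent substrate depends only on kinetics and SRT: S = K_s(1 + k_d θ_c) / [θ_c(Yk − k_d) − 1] = 19.8 × (1 + 0.118 × 15.9) / [15.9 × (0.461 × 5.07 − 0.118) − 1] = 56.95 / 34.29 = 1.661 mg/L.
The observed yield is Y_obs = Y/(1 + k_d·θ_c) = 0.461 / (1 + 0.118 × 15.9) = 0.461 / 2.876 = 0.1603 g VSS per g BOD₅ removed.
Substrate removed = Q·(S₀ − S) = 2360 m³/d × (1830 − 1.66) g/m³ = 4.31×10^6 g/d = 4315 kg/d.
Biomass produced: P_X = Y_obs·Q·ΔS = 0.1603 × 4315 ≈ 691.6 kg VSS/d.

P_X ≈ 692 kg VSS/d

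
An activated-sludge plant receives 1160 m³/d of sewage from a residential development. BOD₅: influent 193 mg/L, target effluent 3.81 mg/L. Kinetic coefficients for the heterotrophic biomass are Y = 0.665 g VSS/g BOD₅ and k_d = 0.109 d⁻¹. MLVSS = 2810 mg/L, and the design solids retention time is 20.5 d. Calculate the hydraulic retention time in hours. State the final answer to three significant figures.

τ ≈ 6.81 h

Rearranging the biomass balance for a CMAS with decay, V = Y·Q·ΔS·θ_c / [X·(1+k_d θ_c)] = 0.665 × 1160 × (193 − 3.81) × 20.5 / [2810 × (1 + 0.109 × 20.5)] = 2.99×10^6 / 9089 = 329.2 m³.
τ = V/Q = 329.2/1160 = 0.2838 d, or 6.810 h.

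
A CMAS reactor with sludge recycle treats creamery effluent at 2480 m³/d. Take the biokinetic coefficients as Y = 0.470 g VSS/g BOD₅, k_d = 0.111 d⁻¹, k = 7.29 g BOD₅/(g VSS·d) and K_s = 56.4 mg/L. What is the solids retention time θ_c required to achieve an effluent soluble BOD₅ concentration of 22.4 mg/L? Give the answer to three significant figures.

From 1/θ_c = Y·k·S/(K_s + S) − k_d: Y·k·S/(K_s+S) = 0.470 × 7.29 × 22.4 / (56.4 + 22.4) = 0.9740 d⁻¹.
1/θ_c = 0.9740 − 0.111 = 0.8630 d⁻¹, so θ_c = 1.159 d.

θ_c ≈ 1.16 d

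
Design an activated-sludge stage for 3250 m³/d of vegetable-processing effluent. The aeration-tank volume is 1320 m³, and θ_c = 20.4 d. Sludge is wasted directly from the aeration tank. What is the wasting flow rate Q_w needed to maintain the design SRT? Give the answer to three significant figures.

Q_w ≈ 64.7 m³/d

With mixed-liquor wasting, θ_c = V/Q_w, so Q_w = V/θ_c = 1320/20.4 = 64.71 m³/d.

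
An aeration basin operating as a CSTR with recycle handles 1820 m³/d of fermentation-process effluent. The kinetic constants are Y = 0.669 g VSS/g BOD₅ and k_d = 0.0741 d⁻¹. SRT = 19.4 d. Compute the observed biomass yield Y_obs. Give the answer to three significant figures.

Y_obs ≈ 0.274 g VSS/g BOD₅

Y_obs = Y / (1 + k_d θ_c) = 0.669 / (1 + 0.0741 × 19.4) = 0.669 / 2.438 = 0.2745.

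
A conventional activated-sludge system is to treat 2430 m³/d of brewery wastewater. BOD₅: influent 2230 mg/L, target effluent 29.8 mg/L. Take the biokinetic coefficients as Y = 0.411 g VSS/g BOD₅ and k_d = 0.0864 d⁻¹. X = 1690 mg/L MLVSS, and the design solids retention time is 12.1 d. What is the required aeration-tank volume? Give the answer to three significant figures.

V ≈ 7690 m³

Steady-state biomass mass balance: V·X·(1 + k_d·θ_c) = Y·Q·(S₀ − S)·θ_c, so V = 0.411 × 2430 × (2230 − 29.8) × 12.1 / [1690 × (1 + 0.0864 × 12.1)] = 2.66×10^7 / 3457 = 7692 m³.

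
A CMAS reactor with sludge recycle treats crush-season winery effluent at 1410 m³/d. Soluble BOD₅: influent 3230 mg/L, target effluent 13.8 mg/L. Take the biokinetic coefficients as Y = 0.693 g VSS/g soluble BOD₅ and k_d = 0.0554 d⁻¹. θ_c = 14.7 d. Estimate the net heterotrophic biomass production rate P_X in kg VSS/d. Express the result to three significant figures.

Y_obs = Y / (1 + k_d θ_c) = 0.693 / (1 + 0.0554 × 14.7) = 0.693 / 1.814 = 0.3819.
Mass of soluble BOD₅ removed per day: Q(S₀ − S) = 1410 × 3216 g/m³ = 4535 kg/d.
Biomass produced: P_X = Y_obs·Q·ΔS = 0.3819 × 4535 ≈ 1732 kg VSS/d.

P_X ≈ 1730 kg VSS/d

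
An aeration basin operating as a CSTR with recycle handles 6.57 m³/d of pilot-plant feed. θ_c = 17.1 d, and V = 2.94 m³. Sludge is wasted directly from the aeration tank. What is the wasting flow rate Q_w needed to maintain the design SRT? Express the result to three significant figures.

For wasting at MLVSS concentration, Q_w = V/θ_c = 2.940/17.1 = 0.1719 m³/d.

Q_w ≈ 0.172 m³/d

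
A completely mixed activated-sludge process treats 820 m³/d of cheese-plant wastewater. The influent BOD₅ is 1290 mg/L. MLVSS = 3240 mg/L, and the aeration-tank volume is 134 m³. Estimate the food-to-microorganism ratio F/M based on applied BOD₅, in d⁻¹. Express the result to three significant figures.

F/M = applied load / biomass = Q·S₀/(V·X) = 820 × 1290 / (134.0 × 3240) = 2.436 d⁻¹.

F/M ≈ 2.44 d⁻¹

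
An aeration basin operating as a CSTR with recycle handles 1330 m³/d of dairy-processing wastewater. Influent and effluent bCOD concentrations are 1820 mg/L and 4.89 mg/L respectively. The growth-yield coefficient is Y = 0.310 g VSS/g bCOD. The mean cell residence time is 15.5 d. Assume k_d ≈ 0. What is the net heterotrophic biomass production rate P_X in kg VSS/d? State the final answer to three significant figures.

No decay correction is needed, so Y_obs = Y = 0.310.
Mass of bCOD removed per day: Q(S₀ − S) = 1330 × 1815 g/m³ = 2414 kg/d.
So the net sludge growth is P_X = 0.3100 × 2414 = 748.4 kg VSS/d.

P_X ≈ 748 kg VSS/d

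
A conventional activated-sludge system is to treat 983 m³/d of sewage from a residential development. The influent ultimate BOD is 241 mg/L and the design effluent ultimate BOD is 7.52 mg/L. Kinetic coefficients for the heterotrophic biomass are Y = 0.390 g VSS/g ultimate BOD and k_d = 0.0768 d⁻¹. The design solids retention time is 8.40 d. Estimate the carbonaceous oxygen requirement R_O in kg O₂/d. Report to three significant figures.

Observed yield with endogenous decay: Y_obs = Y / (1 + k_d·θ_c) = 0.390 / (1 + 0.0768 × 8.40) = 0.390 / 1.645 = 0.2371 g VSS/g ultimate BOD.
Q·(S₀ − S) = 983 × (241 − 7.52) × 10⁻³ = 229.5 kg/d removed.
Net sludge production P_X = 0.2371 × 229.5 = 54.41 kg VSS/d.
R_O = Q·(S₀ − S) − 1.42·P_X = 229.5 − 1.42 × 54.41 = 152.3 kg O₂/d.

R_O ≈ 152 kg O₂/d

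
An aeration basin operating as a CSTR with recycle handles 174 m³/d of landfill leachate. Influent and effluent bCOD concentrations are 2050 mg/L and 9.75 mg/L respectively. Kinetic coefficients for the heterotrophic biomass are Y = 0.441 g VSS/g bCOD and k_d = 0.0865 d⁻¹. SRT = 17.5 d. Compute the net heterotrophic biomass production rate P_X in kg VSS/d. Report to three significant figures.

Correct the yield for decay: Y_obs = Y/(1 + k_d θ_c) = 0.441 / (1 + 0.0865 × 17.5) = 0.441 / 2.514 = 0.1754.
Q·(S₀ − S) = 174 × (2050 − 9.75) × 10⁻³ = 355.0 kg/d removed.
Net biomass production P_X = Y_obs × Q·(S₀ − S) = 0.1754 × 355.0 = 62.28 kg VSS/d.

P_X ≈ 62.3 kg VSS/d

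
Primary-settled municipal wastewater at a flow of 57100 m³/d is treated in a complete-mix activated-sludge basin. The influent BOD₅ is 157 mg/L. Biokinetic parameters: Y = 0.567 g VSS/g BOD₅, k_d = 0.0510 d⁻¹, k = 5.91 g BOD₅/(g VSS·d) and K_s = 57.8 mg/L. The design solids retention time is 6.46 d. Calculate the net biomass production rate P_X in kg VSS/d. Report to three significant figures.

P_X ≈ 3730 kg VSS/d

For a completely mixed reactor with recycle the Lawrence–McCarty relation gives S = K_s·(1 + k_d·θ_c) / [θ_c·(Y·k − k_d) − 1] = 57.8 × (1 + 0.0510 × 6.46) / [6.46 × (0.567 × 5.91 − 0.0510) − 1] = 76.84 / 20.32 = 3.782 mg/L.
Correct the yield for decay: Y_obs = Y/(1 + k_d θ_c) = 0.567 / (1 + 0.0510 × 6.46) = 0.567 / 1.329 = 0.4265.
Substrate removed = Q·(S₀ − S) = 57100 m³/d × (157 − 3.78) g/m³ = 8.75×10^6 g/d = 8749 kg/d.
Biomass produced: P_X = Y_obs·Q·ΔS = 0.4265 × 8749 ≈ 3731 kg VSS/d.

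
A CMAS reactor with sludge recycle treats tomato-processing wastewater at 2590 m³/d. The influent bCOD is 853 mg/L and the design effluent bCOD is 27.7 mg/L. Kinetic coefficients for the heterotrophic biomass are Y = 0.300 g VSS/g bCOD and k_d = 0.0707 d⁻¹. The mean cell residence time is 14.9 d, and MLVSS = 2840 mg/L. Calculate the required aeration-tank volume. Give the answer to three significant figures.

V ≈ 1640 m³

Steady-state biomass mass balance: V·X·(1 + k_d·θ_c) = Y·Q·(S₀ − S)·θ_c, so V = 0.300 × 2590 × (853 − 27.7) × 14.9 / [2840 × (1 + 0.0707 × 14.9)] = 9.55×10^6 / 5832 = 1638 m³.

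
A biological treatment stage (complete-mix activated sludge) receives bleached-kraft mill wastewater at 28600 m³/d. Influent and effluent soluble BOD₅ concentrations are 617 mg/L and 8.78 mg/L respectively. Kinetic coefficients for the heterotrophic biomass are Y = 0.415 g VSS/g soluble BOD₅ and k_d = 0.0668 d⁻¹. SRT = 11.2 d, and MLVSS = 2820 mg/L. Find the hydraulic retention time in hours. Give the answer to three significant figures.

From the SRT design equation V = Y Q (S₀−S) θ_c / [X (1 + k_d θ_c)] = 0.415 × 28600 × (617 − 8.78) × 11.2 / [2820 × (1 + 0.0668 × 11.2)] = 8.09×10^7 / 4930 = 16401 m³.
HRT = V/Q = 16401 m³ / 28600 m³·d⁻¹ = 0.5735 d × 24 = 13.76 h.

τ ≈ 13.8 h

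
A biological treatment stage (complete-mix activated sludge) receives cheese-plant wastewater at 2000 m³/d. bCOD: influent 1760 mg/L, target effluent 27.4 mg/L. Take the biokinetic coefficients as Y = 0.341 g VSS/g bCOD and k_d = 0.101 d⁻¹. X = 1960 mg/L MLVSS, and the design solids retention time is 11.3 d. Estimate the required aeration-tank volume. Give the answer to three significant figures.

V ≈ 3180 m³

From the SRT design equation V = Y Q (S₀−S) θ_c / [X (1 + k_d θ_c)] = 0.341 × 2000 × (1760 − 27.4) × 11.3 / [1960 × (1 + 0.101 × 11.3)] = 1.34×10^7 / 4197 = 3181 m³.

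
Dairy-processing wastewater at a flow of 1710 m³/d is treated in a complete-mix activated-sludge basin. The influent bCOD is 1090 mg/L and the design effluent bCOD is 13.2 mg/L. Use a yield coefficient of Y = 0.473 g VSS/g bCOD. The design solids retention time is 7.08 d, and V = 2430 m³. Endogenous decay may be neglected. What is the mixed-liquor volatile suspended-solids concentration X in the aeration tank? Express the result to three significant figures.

X ≈ 2540 mg/L

From V·X = Y·Q·(S₀ − S)·θ_c (decay neglected): X = 0.473 × 1710 × (1090 − 13.2) × 7.08 / 2430 = 2538 mg/L.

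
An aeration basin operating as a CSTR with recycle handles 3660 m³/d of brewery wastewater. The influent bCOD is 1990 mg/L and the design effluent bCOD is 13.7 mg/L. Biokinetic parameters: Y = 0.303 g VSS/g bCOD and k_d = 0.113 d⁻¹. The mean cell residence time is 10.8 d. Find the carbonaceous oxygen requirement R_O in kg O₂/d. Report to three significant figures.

R_O ≈ 5830 kg O₂/d

Observed yield with endogenous decay: Y_obs = Y / (1 + k_d·θ_c) = 0.303 / (1 + 0.113 × 10.8) = 0.303 / 2.220 = 0.1365 g VSS/g bCOD.
ΔS = 1990 − 13.7 = 1976 mg/L, so the substrate removal rate is 3660 × 1976/1000 = 7233 kg bCOD/d.
Net sludge production P_X = 0.1365 × 7233 = 987.1 kg VSS/d.
R_O = Q·ΔS − 1.42 P_X = 7233 − 1402 = 5832 kg O₂/d.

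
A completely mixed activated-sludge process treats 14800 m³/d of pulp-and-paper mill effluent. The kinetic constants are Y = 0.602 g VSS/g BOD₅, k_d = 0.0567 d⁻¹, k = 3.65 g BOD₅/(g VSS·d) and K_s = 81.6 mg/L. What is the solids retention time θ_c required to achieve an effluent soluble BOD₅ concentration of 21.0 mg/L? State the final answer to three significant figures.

From 1/θ_c = Y·k·S/(K_s + S) − k_d: Y·k·S/(K_s+S) = 0.602 × 3.65 × 21.0 / (81.6 + 21.0) = 0.4497 d⁻¹.
1/θ_c = 0.4497 − 0.0567 = 0.3930 d⁻¹, so θ_c = 2.544 d.

θ_c ≈ 2.54 d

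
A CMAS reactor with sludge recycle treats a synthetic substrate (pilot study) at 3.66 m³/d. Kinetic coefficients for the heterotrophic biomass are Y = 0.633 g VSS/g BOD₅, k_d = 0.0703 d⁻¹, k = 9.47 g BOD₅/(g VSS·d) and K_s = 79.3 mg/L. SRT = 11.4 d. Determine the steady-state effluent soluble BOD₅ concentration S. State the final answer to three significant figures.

S ≈ 2.15 mg/L

Effluent substrate depends only on kinetics and SRT: S = K_s(1 + k_d θ_c) / [θ_c(Yk − k_d) − 1] = 79.3 × (1 + 0.0703 × 11.4) / [11.4 × (0.633 × 9.47 − 0.0703) − 1] = 142.9 / 66.54 = 2.147 mg/L.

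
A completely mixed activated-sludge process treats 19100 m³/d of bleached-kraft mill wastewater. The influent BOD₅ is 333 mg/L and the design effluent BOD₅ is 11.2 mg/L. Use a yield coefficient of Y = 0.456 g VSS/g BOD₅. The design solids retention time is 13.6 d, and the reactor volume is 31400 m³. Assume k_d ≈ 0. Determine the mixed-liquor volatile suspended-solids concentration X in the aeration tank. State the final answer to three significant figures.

X ≈ 1210 mg/L

From V·X = Y·Q·(S₀ − S)·θ_c (decay neglected): X = 0.456 × 19100 × (333 − 11.2) × 13.6 / 31400 = 1214 mg/L.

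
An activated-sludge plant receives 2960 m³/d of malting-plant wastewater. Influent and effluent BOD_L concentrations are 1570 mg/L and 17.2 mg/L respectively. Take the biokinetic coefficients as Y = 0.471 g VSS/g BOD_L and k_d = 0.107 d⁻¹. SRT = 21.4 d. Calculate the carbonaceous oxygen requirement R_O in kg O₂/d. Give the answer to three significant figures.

R_O ≈ 3660 kg O₂/d

Y_obs = Y / (1 + k_d θ_c) = 0.471 / (1 + 0.107 × 21.4) = 0.471 / 3.290 = 0.1432.
ΔS = 1570 − 17.2 = 1553 mg/L, so the substrate removal rate is 2960 × 1553/1000 = 4596 kg BOD_L/d.
Net sludge production P_X = 0.1432 × 4596 = 658.0 kg VSS/d.
Carbonaceous O₂ demand = substrate oxidised − cell-mass equivalent = 4596 − 1.42 × 658.0 = 3662 kg O₂/d.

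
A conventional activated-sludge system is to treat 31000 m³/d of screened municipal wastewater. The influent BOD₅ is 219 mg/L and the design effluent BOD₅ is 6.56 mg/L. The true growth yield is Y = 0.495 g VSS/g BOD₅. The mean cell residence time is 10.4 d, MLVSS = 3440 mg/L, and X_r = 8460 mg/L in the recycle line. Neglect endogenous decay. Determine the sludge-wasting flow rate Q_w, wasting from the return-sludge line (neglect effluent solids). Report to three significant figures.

With k_d = 0 the design equation reduces to V = Y Q (S₀−S) θ_c / X = 0.495 × 31000 × (219 − 6.56) × 10.4 / 3440 = 9855 m³.
θ_c = V·X/(Q_w·X_r) when wasting from the recycle, so Q_w = V·X/(θ_c·X_r) = 9855 × 3440 / (10.4 × 8460) = 385.3 m³/d.

Q_w ≈ 385 m³/d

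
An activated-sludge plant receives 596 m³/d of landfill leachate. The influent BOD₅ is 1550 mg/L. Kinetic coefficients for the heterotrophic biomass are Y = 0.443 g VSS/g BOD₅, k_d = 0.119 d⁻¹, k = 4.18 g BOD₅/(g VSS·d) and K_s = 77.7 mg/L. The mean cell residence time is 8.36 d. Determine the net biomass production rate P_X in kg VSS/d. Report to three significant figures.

P_X ≈ 204 kg VSS/d

For a completely mixed reactor with recycle the Lawrence–McCarty relation gives S = K_s·(1 + k_d·θ_c) / [θ_c·(Y·k − k_d) − 1] = 77.7 × (1 + 0.119 × 8.36) / [8.36 × (0.443 × 4.18 − 0.119) − 1] = 155.0 / 13.49 = 11.49 mg/L.
Observed yield with endogenous decay: Y_obs = Y / (1 + k_d·θ_c) = 0.443 / (1 + 0.119 × 8.36) = 0.443 / 1.995 = 0.2221 g VSS/g BOD₅.
Substrate removed = Q·(S₀ − S) = 596 m³/d × (1550 − 11.5) g/m³ = 9.17×10^5 g/d = 916.9 kg/d.
P_X = Y_obs · Q(S₀ − S) = 0.2221 × 916.9 = 203.6 kg VSS/d.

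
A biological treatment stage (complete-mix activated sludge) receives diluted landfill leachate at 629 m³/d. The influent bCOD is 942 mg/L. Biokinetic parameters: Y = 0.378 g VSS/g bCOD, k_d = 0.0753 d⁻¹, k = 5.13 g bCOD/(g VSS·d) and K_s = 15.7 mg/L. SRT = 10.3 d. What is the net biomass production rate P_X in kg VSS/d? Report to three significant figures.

Effluent substrate depends only on kinetics and SRT: S = K_s(1 + k_d θ_c) / [θ_c(Yk − k_d) − 1] = 15.7 × (1 + 0.0753 × 10.3) / [10.3 × (0.378 × 5.13 − 0.0753) − 1] = 27.88 / 18.20 = 1.532 mg/L.
The observed yield is Y_obs = Y/(1 + k_d·θ_c) = 0.378 / (1 + 0.0753 × 10.3) = 0.378 / 1.776 = 0.2129 g VSS per g bCOD removed.
Q·(S₀ − S) = 629 × (942 − 1.53) × 10⁻³ = 591.6 kg/d removed.
P_X = Y_obs · Q(S₀ − S) = 0.2129 × 591.6 = 125.9 kg VSS/d.

P_X ≈ 126 kg VSS/d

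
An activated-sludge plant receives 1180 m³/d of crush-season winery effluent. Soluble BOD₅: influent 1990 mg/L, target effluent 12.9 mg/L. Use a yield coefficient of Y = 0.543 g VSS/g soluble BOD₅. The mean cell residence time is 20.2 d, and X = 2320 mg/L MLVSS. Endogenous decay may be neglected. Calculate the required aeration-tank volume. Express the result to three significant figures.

V ≈ 11000 m³

V·X = Y·Q·ΔS·θ_c gives V = 0.543 × 1180 × (1990 − 12.9) × 20.2 / 2320 = 11030 m³.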